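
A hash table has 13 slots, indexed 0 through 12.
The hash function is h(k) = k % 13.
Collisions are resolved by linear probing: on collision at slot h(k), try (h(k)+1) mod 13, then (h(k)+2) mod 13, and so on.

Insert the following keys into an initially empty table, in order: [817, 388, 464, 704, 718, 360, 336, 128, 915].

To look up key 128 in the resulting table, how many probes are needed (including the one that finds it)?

4

Insert 817: h=11, slot 11 empty → index 11.
Insert 388: h=11, slot 11 occupied → index 12.
Insert 464: h=9, slot 9 empty → index 9.
Insert 704: h=2, slot 2 empty → index 2.
Insert 718: h=3, slot 3 empty → index 3.
Insert 360: h=9, slot 9 occupied → index 10.
Insert 336: h=11, slots 11,12 occupied → index 0.
Insert 128: h=11, slots 11,12,0 occupied → index 1.
Insert 915: h=5, slot 5 empty → index 5.
Table: [336, 128, 704, 718, —, 915, —, —, —, 464, 360, 817, 388]
Lookup 128: h=11, probe 11,12,0,1 → found at 1.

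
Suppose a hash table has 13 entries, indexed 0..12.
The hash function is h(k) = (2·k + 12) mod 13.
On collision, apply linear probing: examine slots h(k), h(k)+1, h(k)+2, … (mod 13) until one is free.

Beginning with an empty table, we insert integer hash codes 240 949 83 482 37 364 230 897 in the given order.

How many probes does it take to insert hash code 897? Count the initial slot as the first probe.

4

Insert 240: h=11, slot 11 empty => index 11.
Insert 949: h=12, slot 12 empty => index 12.
Insert 83: h=9, slot 9 empty => index 9.
Insert 482: h=1, slot 1 empty => index 1.
Insert 37: h=8, slot 8 empty => index 8.
Insert 364: h=12, slot 12 occupied => index 0.
Insert 230: h=4, slot 4 empty => index 4.
Insert 897: h=12, slots 12,0,1 occupied => index 2.
Table: [364, 482, 897, ., 230, ., ., ., 37, 83, ., 240, 949]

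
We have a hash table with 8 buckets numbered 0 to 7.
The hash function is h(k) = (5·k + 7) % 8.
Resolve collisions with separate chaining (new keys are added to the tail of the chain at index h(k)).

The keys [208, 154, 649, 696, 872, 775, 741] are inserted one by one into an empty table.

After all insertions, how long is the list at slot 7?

Insert 208: h=7, bucket 7 empty -> new chain.
Insert 154: h=1, bucket 1 empty -> new chain.
Insert 649: h=4, bucket 4 empty -> new chain.
Insert 696: h=7, bucket 7 nonempty -> append to chain.
Insert 872: h=7, bucket 7 nonempty -> append to chain.
Insert 775: h=2, bucket 2 empty -> new chain.
Insert 741: h=0, bucket 0 empty -> new chain.
Final buckets:
0: 741
1: 154
2: 775
3: .
4: 649
5: .
6: .
7: 208 -> 696 -> 872

3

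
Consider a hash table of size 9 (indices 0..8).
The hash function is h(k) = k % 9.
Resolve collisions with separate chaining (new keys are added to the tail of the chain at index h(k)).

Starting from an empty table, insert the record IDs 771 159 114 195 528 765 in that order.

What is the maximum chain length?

5

Insert 771: h=6, bucket 6 empty -> new chain.
Insert 159: h=6, bucket 6 nonempty -> append to chain.
Insert 114: h=6, bucket 6 nonempty -> append to chain.
Insert 195: h=6, bucket 6 nonempty -> append to chain.
Insert 528: h=6, bucket 6 nonempty -> append to chain.
Insert 765: h=0, bucket 0 empty -> new chain.
Final buckets:
0: 765
1: .
2: .
3: .
4: .
5: .
6: 771 -> 159 -> 114 -> 195 -> 528
7: .
8: .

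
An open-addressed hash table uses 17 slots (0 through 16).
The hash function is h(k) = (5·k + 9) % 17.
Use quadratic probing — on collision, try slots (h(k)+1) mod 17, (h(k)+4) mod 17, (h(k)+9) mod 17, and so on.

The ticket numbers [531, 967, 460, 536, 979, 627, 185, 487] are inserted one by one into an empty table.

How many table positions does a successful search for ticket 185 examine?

531 hashes to 12; slot 12 is free => place at 12.
967 hashes to 16; slot 16 is free => place at 16.
460 hashes to 14; slot 14 is free => place at 14.
536 hashes to 3; slot 3 is free => place at 3.
979 hashes to 8; slot 8 is free => place at 8.
627 hashes to 16; 16 taken => place at 0.
185 hashes to 16; 16,0,3,8 taken => place at 15.
487 hashes to 13; slot 13 is free => place at 13.
Table: [627, -, -, 536, -, -, -, -, 979, -, -, -, 531, 487, 460, 185, 967]
Lookup 185: h=16, probe 16,0,3,8,15 → found at 15.

5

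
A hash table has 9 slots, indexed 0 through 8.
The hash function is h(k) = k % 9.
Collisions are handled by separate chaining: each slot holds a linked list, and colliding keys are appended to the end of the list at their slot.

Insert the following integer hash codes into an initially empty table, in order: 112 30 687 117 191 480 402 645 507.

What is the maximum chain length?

4

Insert 112: h=4, bucket 4 empty → new chain.
Insert 30: h=3, bucket 3 empty → new chain.
Insert 687: h=3, bucket 3 nonempty → append to chain.
Insert 117: h=0, bucket 0 empty → new chain.
Insert 191: h=2, bucket 2 empty → new chain.
Insert 480: h=3, bucket 3 nonempty → append to chain.
Insert 402: h=6, bucket 6 empty → new chain.
Insert 645: h=6, bucket 6 nonempty → append to chain.
Insert 507: h=3, bucket 3 nonempty → append to chain.
Final buckets:
0: 117
1: ∅
2: 191
3: 30 -> 687 -> 480 -> 507
4: 112
5: ∅
6: 402 -> 645
7: ∅
8: ∅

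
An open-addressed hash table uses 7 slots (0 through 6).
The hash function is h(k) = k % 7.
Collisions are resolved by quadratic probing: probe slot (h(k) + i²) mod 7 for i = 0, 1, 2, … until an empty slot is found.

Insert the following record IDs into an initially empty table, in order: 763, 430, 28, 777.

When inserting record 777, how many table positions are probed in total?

763 hashes to 0; slot 0 is free => place at 0.
430 hashes to 3; slot 3 is free => place at 3.
28 hashes to 0; 0 taken => place at 1.
777 hashes to 0; 0,1 taken => place at 4.
Table: [763, 28, -, 430, 777, -, -]

3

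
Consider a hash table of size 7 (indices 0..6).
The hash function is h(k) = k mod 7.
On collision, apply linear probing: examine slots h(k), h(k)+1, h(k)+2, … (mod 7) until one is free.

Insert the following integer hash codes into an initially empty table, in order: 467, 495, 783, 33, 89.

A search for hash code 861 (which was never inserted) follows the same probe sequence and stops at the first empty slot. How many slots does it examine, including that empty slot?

467: h=5 → slot 5
495: h=5, probe 5,6 → slot 6
783: h=6, probe 6,0 → slot 0
33: h=5, probe 5,6,0,1 → slot 1
89: h=5, probe 5,6,0,1,2 → slot 2
Table: [783, 33, 89, _, _, 467, 495]
Lookup 861: h=0, probe 0,1,2,3 → slot 3 empty, not found.

4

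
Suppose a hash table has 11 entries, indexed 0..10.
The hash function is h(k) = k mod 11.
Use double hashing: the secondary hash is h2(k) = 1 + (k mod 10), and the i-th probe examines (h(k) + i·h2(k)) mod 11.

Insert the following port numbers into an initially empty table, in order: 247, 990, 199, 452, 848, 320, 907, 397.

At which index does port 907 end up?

7

Insert 247: h=5, slot 5 empty => index 5.
Insert 990: h=0, slot 0 empty => index 0.
Insert 199: h=1, slot 1 empty => index 1.
Insert 452: h=1, h2=3, slot 1 occupied => index 4.
Insert 848: h=1, h2=9, slot 1 occupied => index 10.
Insert 320: h=1, h2=1, slot 1 occupied => index 2.
Insert 907: h=5, h2=8, slots 5,2,10 occupied => index 7.
Insert 397: h=1, h2=8, slot 1 occupied => index 9.
Table: [990, 199, 320, —, 452, 247, —, 907, —, 397, 848]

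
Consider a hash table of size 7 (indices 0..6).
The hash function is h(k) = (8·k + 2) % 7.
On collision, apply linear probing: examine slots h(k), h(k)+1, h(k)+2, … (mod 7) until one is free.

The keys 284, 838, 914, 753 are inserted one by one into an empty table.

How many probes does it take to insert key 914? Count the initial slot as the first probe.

284 hashes to 6; slot 6 is free → place at 6.
838 hashes to 0; slot 0 is free → place at 0.
914 hashes to 6; 6,0 taken → place at 1.
753 hashes to 6; 6,0,1 taken → place at 2.
Table: [838, 914, 753, ., ., ., 284]

3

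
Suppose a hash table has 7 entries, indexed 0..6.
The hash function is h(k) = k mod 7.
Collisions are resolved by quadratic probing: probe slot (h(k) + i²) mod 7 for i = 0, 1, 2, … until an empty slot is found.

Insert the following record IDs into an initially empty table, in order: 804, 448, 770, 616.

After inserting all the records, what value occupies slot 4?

616

Insert 804: h=6, slot 6 empty → index 6.
Insert 448: h=0, slot 0 empty → index 0.
Insert 770: h=0, slot 0 occupied → index 1.
Insert 616: h=0, slots 0,1 occupied → index 4.
Table: [448, 770, _, _, 616, _, 804]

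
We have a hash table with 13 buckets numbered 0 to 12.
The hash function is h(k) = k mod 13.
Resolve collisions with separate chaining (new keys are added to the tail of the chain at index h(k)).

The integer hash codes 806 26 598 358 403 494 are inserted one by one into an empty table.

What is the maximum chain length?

Insert 806: h=0, bucket 0 empty -> new chain.
Insert 26: h=0, bucket 0 nonempty -> append to chain.
Insert 598: h=0, bucket 0 nonempty -> append to chain.
Insert 358: h=7, bucket 7 empty -> new chain.
Insert 403: h=0, bucket 0 nonempty -> append to chain.
Insert 494: h=0, bucket 0 nonempty -> append to chain.
Final buckets:
0: 806 -> 26 -> 598 -> 403 -> 494
1: _
2: _
3: _
4: _
5: _
6: _
7: 358
8: _
9: _
10: _
11: _
12: _

5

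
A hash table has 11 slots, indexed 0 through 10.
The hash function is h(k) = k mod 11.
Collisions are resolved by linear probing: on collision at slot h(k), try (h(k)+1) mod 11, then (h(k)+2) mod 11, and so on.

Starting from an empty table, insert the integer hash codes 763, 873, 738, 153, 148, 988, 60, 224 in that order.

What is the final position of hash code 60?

7

763: h=4 => slot 4
873: h=4, probe 4,5 => slot 5
738: h=1 => slot 1
153: h=10 => slot 10
148: h=5, probe 5,6 => slot 6
988: h=9 => slot 9
60: h=5, probe 5,6,7 => slot 7
224: h=4, probe 4,5,6,7,8 => slot 8
Table: [_, 738, _, _, 763, 873, 148, 60, 224, 988, 153]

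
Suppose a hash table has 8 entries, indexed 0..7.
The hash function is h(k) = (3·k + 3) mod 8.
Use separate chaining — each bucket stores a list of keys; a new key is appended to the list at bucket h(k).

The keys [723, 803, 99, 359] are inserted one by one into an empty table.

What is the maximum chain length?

723 → bucket 4
803 → bucket 4 (collision)
99 → bucket 4 (collision)
359 → bucket 0
Final buckets:
0: 359
1: .
2: .
3: .
4: 723 -> 803 -> 99
5: .
6: .
7: .

3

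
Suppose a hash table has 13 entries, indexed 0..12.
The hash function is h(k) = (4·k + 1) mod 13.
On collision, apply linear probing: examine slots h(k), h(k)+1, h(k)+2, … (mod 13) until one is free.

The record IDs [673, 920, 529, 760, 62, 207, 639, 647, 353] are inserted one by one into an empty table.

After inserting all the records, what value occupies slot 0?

353

Insert 673: h=2, slot 2 empty => index 2.
Insert 920: h=2, slot 2 occupied => index 3.
Insert 529: h=11, slot 11 empty => index 11.
Insert 760: h=12, slot 12 empty => index 12.
Insert 62: h=2, slots 2,3 occupied => index 4.
Insert 207: h=10, slot 10 empty => index 10.
Insert 639: h=9, slot 9 empty => index 9.
Insert 647: h=2, slots 2,3,4 occupied => index 5.
Insert 353: h=9, slots 9,10,11,12 occupied => index 0.
Table: [353, _, 673, 920, 62, 647, _, _, _, 639, 207, 529, 760]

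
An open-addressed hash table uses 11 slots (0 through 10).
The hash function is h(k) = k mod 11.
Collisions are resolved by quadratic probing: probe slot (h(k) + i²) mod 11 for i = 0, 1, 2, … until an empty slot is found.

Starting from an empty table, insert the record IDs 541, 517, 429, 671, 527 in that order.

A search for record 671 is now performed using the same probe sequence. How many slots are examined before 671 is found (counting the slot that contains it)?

541: h=2 → slot 2
517: h=0 → slot 0
429: h=0, probe 0,1 → slot 1
671: h=0, probe 0,1,4 → slot 4
527: h=10 → slot 10
Table: [517, 429, 541, ∅, 671, ∅, ∅, ∅, ∅, ∅, 527]
Lookup 671: h=0, probe 0,1,4 → found at 4.

3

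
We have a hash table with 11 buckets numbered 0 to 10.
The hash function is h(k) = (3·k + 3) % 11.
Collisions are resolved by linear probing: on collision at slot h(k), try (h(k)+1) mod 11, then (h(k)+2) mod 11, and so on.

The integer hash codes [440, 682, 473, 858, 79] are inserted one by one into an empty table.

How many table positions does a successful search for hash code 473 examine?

3

440 hashes to 3; slot 3 is free => place at 3.
682 hashes to 3; 3 taken => place at 4.
473 hashes to 3; 3,4 taken => place at 5.
858 hashes to 3; 3,4,5 taken => place at 6.
79 hashes to 9; slot 9 is free => place at 9.
Table: [∅, ∅, ∅, 440, 682, 473, 858, ∅, ∅, 79, ∅]
Lookup 473: h=3, probe 3,4,5 → found at 5.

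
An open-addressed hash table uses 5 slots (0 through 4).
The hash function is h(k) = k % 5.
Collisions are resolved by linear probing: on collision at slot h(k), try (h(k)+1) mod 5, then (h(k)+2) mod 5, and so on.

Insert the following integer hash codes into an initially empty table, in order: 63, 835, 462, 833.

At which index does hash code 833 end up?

4

63 hashes to 3; slot 3 is free => place at 3.
835 hashes to 0; slot 0 is free => place at 0.
462 hashes to 2; slot 2 is free => place at 2.
833 hashes to 3; 3 taken => place at 4.
Table: [835, —, 462, 63, 833]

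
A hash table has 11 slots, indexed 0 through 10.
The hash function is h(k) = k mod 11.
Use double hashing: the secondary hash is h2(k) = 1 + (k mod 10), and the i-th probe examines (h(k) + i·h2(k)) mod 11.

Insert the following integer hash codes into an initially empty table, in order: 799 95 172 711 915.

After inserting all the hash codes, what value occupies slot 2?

95

Insert 799: h=7, slot 7 empty => index 7.
Insert 95: h=7, h2=6, slot 7 occupied => index 2.
Insert 172: h=7, h2=3, slot 7 occupied => index 10.
Insert 711: h=7, h2=2, slot 7 occupied => index 9.
Insert 915: h=2, h2=6, slot 2 occupied => index 8.
Table: [-, -, 95, -, -, -, -, 799, 915, 711, 172]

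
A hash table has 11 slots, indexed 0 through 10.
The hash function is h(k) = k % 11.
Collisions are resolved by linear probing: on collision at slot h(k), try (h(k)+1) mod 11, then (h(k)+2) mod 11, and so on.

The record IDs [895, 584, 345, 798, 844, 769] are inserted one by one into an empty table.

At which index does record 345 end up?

895: h=4 → slot 4
584: h=1 → slot 1
345: h=4, probe 4,5 → slot 5
798: h=6 → slot 6
844: h=8 → slot 8
769: h=10 → slot 10
Table: [_, 584, _, _, 895, 345, 798, _, 844, _, 769]

5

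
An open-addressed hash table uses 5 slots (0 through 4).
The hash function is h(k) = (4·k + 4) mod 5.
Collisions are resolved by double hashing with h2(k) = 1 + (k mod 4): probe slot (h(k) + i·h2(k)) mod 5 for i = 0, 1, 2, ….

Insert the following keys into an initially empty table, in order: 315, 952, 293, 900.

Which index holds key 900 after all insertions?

Insert 315: h=4, slot 4 empty => index 4.
Insert 952: h=2, slot 2 empty => index 2.
Insert 293: h=1, slot 1 empty => index 1.
Insert 900: h=4, h2=1, slot 4 occupied => index 0.
Table: [900, 293, 952, ∅, 315]

0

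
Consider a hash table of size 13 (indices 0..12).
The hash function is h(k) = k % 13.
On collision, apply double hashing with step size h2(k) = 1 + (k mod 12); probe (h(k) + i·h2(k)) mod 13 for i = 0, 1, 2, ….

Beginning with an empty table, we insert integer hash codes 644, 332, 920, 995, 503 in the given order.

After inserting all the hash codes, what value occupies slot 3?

644: h=7 => slot 7
332: h=7, h2=9, probe 7,3 => slot 3
920: h=10 => slot 10
995: h=7, h2=12, probe 7,6 => slot 6
503: h=9 => slot 9
Table: [—, —, —, 332, —, —, 995, 644, —, 503, 920, —, —]

332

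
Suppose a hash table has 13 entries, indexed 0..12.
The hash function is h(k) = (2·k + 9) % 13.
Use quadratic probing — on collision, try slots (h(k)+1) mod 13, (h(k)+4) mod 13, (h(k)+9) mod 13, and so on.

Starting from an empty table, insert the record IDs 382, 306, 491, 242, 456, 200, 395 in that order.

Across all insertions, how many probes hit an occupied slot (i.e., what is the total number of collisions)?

4

Insert 382: h=6, slot 6 empty → index 6.
Insert 306: h=10, slot 10 empty → index 10.
Insert 491: h=3, slot 3 empty → index 3.
Insert 242: h=12, slot 12 empty → index 12.
Insert 456: h=11, slot 11 empty → index 11.
Insert 200: h=6, slot 6 occupied → index 7.
Insert 395: h=6, slots 6,7,10 occupied → index 2.
Table: [-, -, 395, 491, -, -, 382, 200, -, -, 306, 456, 242]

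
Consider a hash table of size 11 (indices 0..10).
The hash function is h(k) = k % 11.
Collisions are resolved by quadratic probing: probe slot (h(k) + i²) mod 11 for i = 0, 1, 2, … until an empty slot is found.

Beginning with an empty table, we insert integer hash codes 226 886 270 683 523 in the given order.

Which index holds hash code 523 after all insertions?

4

226: h=6 → slot 6
886: h=6, probe 6,7 → slot 7
270: h=6, probe 6,7,10 → slot 10
683: h=1 → slot 1
523: h=6, probe 6,7,10,4 → slot 4
Table: [_, 683, _, _, 523, _, 226, 886, _, _, 270]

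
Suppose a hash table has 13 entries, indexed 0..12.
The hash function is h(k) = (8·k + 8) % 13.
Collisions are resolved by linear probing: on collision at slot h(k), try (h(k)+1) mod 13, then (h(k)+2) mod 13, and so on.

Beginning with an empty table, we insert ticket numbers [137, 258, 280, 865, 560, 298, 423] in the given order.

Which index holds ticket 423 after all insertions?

4

137 hashes to 12; slot 12 is free -> place at 12.
258 hashes to 5; slot 5 is free -> place at 5.
280 hashes to 12; 12 taken -> place at 0.
865 hashes to 12; 12,0 taken -> place at 1.
560 hashes to 3; slot 3 is free -> place at 3.
298 hashes to 0; 0,1 taken -> place at 2.
423 hashes to 12; 12,0,1,2,3 taken -> place at 4.
Table: [280, 865, 298, 560, 423, 258, _, _, _, _, _, _, 137]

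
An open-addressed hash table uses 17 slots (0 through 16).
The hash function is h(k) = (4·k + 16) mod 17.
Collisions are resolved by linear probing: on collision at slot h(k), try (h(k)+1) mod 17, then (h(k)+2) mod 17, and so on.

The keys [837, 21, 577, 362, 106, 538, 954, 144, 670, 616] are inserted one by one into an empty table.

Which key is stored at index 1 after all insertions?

616

837 hashes to 15; slot 15 is free → place at 15.
21 hashes to 15; 15 taken → place at 16.
577 hashes to 12; slot 12 is free → place at 12.
362 hashes to 2; slot 2 is free → place at 2.
106 hashes to 15; 15,16 taken → place at 0.
538 hashes to 9; slot 9 is free → place at 9.
954 hashes to 7; slot 7 is free → place at 7.
144 hashes to 14; slot 14 is free → place at 14.
670 hashes to 10; slot 10 is free → place at 10.
616 hashes to 15; 15,16,0 taken → place at 1.
Table: [106, 616, 362, ∅, ∅, ∅, ∅, 954, ∅, 538, 670, ∅, 577, ∅, 144, 837, 21]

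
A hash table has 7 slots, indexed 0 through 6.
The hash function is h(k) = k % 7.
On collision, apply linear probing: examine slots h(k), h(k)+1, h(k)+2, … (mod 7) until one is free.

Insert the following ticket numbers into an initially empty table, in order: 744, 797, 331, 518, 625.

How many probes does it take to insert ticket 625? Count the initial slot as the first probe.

744: h=2 => slot 2
797: h=6 => slot 6
331: h=2, probe 2,3 => slot 3
518: h=0 => slot 0
625: h=2, probe 2,3,4 => slot 4
Table: [518, -, 744, 331, 625, -, 797]

3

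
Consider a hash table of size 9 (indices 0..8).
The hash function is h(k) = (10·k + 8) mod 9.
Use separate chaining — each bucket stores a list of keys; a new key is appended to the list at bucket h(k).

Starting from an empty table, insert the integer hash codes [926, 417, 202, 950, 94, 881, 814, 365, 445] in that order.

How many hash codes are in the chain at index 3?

4

926 → bucket 7
417 → bucket 2
202 → bucket 3
950 → bucket 4
94 → bucket 3 (collision)
881 → bucket 7 (collision)
814 → bucket 3 (collision)
365 → bucket 4 (collision)
445 → bucket 3 (collision)
Final buckets:
0: ∅
1: ∅
2: 417
3: 202 -> 94 -> 814 -> 445
4: 950 -> 365
5: ∅
6: ∅
7: 926 -> 881
8: ∅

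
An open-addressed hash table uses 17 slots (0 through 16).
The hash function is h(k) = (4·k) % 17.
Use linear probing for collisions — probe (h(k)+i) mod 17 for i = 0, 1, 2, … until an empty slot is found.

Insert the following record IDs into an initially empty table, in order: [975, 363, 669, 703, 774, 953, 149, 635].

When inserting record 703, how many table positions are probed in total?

975 hashes to 7; slot 7 is free -> place at 7.
363 hashes to 7; 7 taken -> place at 8.
669 hashes to 7; 7,8 taken -> place at 9.
703 hashes to 7; 7,8,9 taken -> place at 10.
774 hashes to 2; slot 2 is free -> place at 2.
953 hashes to 4; slot 4 is free -> place at 4.
149 hashes to 1; slot 1 is free -> place at 1.
635 hashes to 7; 7,8,9,10 taken -> place at 11.
Table: [., 149, 774, ., 953, ., ., 975, 363, 669, 703, 635, ., ., ., ., .]

4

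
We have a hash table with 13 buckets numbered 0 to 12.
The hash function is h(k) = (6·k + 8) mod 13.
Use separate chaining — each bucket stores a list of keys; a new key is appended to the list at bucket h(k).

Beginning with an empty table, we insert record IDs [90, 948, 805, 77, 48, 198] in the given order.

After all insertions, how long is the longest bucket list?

4

90 → bucket 2
948 → bucket 2 (collision)
805 → bucket 2 (collision)
77 → bucket 2 (collision)
48 → bucket 10
198 → bucket 0
Final buckets:
0: 198
1: ∅
2: 90 -> 948 -> 805 -> 77
3: ∅
4: ∅
5: ∅
6: ∅
7: ∅
8: ∅
9: ∅
10: 48
11: ∅
12: ∅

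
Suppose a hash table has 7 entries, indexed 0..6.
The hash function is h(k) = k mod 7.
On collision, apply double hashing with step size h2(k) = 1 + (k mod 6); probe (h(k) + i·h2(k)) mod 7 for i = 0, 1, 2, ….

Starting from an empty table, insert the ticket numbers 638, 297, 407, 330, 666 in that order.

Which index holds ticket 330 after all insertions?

638: h=1 -> slot 1
297: h=3 -> slot 3
407: h=1, h2=6, probe 1,0 -> slot 0
330: h=1, h2=1, probe 1,2 -> slot 2
666: h=1, h2=1, probe 1,2,3,4 -> slot 4
Table: [407, 638, 330, 297, 666, _, _]

2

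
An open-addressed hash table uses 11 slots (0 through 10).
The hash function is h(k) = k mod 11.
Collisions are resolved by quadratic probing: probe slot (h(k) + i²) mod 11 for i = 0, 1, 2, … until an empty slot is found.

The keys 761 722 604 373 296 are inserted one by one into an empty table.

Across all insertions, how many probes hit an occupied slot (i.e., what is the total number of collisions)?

761 hashes to 2; slot 2 is free -> place at 2.
722 hashes to 7; slot 7 is free -> place at 7.
604 hashes to 10; slot 10 is free -> place at 10.
373 hashes to 10; 10 taken -> place at 0.
296 hashes to 10; 10,0 taken -> place at 3.
Table: [373, _, 761, 296, _, _, _, 722, _, _, 604]

3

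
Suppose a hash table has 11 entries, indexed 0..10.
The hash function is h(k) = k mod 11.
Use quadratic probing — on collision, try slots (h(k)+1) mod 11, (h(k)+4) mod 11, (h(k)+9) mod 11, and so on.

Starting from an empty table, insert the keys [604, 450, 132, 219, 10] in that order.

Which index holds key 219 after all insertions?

604 hashes to 10; slot 10 is free -> place at 10.
450 hashes to 10; 10 taken -> place at 0.
132 hashes to 0; 0 taken -> place at 1.
219 hashes to 10; 10,0 taken -> place at 3.
10 hashes to 10; 10,0,3 taken -> place at 8.
Table: [450, 132, -, 219, -, -, -, -, 10, -, 604]

3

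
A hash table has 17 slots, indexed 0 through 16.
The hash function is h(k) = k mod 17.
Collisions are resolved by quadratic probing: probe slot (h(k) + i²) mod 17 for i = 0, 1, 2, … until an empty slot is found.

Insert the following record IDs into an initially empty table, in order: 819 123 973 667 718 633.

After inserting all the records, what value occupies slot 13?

819 hashes to 3; slot 3 is free => place at 3.
123 hashes to 4; slot 4 is free => place at 4.
973 hashes to 4; 4 taken => place at 5.
667 hashes to 4; 4,5 taken => place at 8.
718 hashes to 4; 4,5,8 taken => place at 13.
633 hashes to 4; 4,5,8,13,3 taken => place at 12.
Table: [., ., ., 819, 123, 973, ., ., 667, ., ., ., 633, 718, ., ., .]

718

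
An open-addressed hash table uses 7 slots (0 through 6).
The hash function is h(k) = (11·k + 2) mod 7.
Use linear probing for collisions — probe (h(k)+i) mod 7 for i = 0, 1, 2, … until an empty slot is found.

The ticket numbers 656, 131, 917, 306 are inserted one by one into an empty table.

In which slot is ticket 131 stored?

656 hashes to 1; slot 1 is free -> place at 1.
131 hashes to 1; 1 taken -> place at 2.
917 hashes to 2; 2 taken -> place at 3.
306 hashes to 1; 1,2,3 taken -> place at 4.
Table: [_, 656, 131, 917, 306, _, _]

2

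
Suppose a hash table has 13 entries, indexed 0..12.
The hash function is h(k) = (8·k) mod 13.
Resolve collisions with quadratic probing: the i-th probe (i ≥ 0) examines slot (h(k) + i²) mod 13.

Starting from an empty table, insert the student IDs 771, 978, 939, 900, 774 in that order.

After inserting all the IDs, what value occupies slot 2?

771: h=6 → slot 6
978: h=11 → slot 11
939: h=11, probe 11,12 → slot 12
900: h=11, probe 11,12,2 → slot 2
774: h=4 → slot 4
Table: [., ., 900, ., 774, ., 771, ., ., ., ., 978, 939]

900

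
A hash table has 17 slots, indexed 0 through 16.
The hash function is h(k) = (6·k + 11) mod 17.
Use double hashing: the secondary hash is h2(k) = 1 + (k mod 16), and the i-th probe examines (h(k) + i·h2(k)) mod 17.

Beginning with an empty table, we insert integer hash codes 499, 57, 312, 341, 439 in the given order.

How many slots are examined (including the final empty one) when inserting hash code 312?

Insert 499: h=13, slot 13 empty -> index 13.
Insert 57: h=13, h2=10, slot 13 occupied -> index 6.
Insert 312: h=13, h2=9, slot 13 occupied -> index 5.
Insert 341: h=0, slot 0 empty -> index 0.
Insert 439: h=10, slot 10 empty -> index 10.
Table: [341, _, _, _, _, 312, 57, _, _, _, 439, _, _, 499, _, _, _]

2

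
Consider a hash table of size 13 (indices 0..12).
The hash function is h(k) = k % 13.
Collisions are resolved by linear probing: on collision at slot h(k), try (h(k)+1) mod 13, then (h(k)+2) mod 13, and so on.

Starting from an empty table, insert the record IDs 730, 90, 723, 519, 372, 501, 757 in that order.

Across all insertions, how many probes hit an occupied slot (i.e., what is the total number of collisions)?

2

730: h=2 => slot 2
90: h=12 => slot 12
723: h=8 => slot 8
519: h=12, probe 12,0 => slot 0
372: h=8, probe 8,9 => slot 9
501: h=7 => slot 7
757: h=3 => slot 3
Table: [519, ., 730, 757, ., ., ., 501, 723, 372, ., ., 90]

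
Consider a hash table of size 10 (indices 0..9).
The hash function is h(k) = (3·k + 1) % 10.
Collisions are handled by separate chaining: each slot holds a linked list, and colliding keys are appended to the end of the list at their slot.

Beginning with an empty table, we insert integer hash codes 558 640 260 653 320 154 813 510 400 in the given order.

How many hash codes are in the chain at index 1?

5

558 → bucket 5
640 → bucket 1
260 → bucket 1 (collision)
653 → bucket 0
320 → bucket 1 (collision)
154 → bucket 3
813 → bucket 0 (collision)
510 → bucket 1 (collision)
400 → bucket 1 (collision)
Final buckets:
0: 653 -> 813
1: 640 -> 260 -> 320 -> 510 -> 400
2: —
3: 154
4: —
5: 558
6: —
7: —
8: —
9: —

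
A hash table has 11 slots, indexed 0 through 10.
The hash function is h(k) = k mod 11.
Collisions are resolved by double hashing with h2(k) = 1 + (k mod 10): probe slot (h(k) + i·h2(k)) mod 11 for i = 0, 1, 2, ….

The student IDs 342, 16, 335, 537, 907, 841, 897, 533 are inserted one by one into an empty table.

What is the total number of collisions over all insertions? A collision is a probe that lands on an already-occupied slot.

342 hashes to 1; slot 1 is free -> place at 1.
16 hashes to 5; slot 5 is free -> place at 5.
335 hashes to 5, h2=6; 5 taken -> place at 0.
537 hashes to 9; slot 9 is free -> place at 9.
907 hashes to 5, h2=8; 5 taken -> place at 2.
841 hashes to 5, h2=2; 5 taken -> place at 7.
897 hashes to 6; slot 6 is free -> place at 6.
533 hashes to 5, h2=4; 5,9,2,6 taken -> place at 10.
Table: [335, 342, 907, ., ., 16, 897, 841, ., 537, 533]

7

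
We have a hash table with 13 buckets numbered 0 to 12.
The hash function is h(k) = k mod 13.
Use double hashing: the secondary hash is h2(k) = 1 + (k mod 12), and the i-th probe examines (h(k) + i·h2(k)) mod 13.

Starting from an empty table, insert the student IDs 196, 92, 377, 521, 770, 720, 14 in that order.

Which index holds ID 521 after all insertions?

7

196 hashes to 1; slot 1 is free => place at 1.
92 hashes to 1, h2=9; 1 taken => place at 10.
377 hashes to 0; slot 0 is free => place at 0.
521 hashes to 1, h2=6; 1 taken => place at 7.
770 hashes to 3; slot 3 is free => place at 3.
720 hashes to 5; slot 5 is free => place at 5.
14 hashes to 1, h2=3; 1 taken => place at 4.
Table: [377, 196, -, 770, 14, 720, -, 521, -, -, 92, -, -]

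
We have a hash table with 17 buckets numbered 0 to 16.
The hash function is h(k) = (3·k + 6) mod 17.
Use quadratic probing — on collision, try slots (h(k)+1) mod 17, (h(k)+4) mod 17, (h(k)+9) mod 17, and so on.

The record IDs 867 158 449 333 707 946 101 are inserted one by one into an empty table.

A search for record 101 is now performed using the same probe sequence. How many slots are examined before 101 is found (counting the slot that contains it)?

3

867 hashes to 6; slot 6 is free -> place at 6.
158 hashes to 4; slot 4 is free -> place at 4.
449 hashes to 10; slot 10 is free -> place at 10.
333 hashes to 2; slot 2 is free -> place at 2.
707 hashes to 2; 2 taken -> place at 3.
946 hashes to 5; slot 5 is free -> place at 5.
101 hashes to 3; 3,4 taken -> place at 7.
Table: [-, -, 333, 707, 158, 946, 867, 101, -, -, 449, -, -, -, -, -, -]
Lookup 101: h=3, probe 3,4,7 → found at 7.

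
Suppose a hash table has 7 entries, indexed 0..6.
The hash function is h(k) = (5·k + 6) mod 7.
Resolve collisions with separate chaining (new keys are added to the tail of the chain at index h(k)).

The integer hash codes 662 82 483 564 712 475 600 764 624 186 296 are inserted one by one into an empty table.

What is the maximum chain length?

3

Insert 662: h=5, bucket 5 empty -> new chain.
Insert 82: h=3, bucket 3 empty -> new chain.
Insert 483: h=6, bucket 6 empty -> new chain.
Insert 564: h=5, bucket 5 nonempty -> append to chain.
Insert 712: h=3, bucket 3 nonempty -> append to chain.
Insert 475: h=1, bucket 1 empty -> new chain.
Insert 600: h=3, bucket 3 nonempty -> append to chain.
Insert 764: h=4, bucket 4 empty -> new chain.
Insert 624: h=4, bucket 4 nonempty -> append to chain.
Insert 186: h=5, bucket 5 nonempty -> append to chain.
Insert 296: h=2, bucket 2 empty -> new chain.
Final buckets:
0: —
1: 475
2: 296
3: 82 -> 712 -> 600
4: 764 -> 624
5: 662 -> 564 -> 186
6: 483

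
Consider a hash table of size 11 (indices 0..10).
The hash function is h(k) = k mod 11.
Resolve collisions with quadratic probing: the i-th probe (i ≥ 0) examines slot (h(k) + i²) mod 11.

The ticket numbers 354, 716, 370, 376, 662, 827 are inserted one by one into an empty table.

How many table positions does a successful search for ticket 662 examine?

354 hashes to 2; slot 2 is free → place at 2.
716 hashes to 1; slot 1 is free → place at 1.
370 hashes to 7; slot 7 is free → place at 7.
376 hashes to 2; 2 taken → place at 3.
662 hashes to 2; 2,3 taken → place at 6.
827 hashes to 2; 2,3,6 taken → place at 0.
Table: [827, 716, 354, 376, _, _, 662, 370, _, _, _]
Lookup 662: h=2, probe 2,3,6 → found at 6.

3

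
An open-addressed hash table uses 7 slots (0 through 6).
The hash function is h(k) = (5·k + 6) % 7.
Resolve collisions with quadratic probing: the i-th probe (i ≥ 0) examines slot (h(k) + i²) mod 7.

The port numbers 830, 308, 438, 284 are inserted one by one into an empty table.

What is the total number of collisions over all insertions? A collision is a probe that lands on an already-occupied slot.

Insert 830: h=5, slot 5 empty → index 5.
Insert 308: h=6, slot 6 empty → index 6.
Insert 438: h=5, slots 5,6 occupied → index 2.
Insert 284: h=5, slots 5,6,2 occupied → index 0.
Table: [284, -, 438, -, -, 830, 308]

5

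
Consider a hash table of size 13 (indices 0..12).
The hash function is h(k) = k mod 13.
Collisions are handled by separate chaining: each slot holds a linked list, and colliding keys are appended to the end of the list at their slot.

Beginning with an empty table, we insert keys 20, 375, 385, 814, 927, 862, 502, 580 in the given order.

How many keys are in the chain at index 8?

20 → bucket 7
375 → bucket 11
385 → bucket 8
814 → bucket 8 (collision)
927 → bucket 4
862 → bucket 4 (collision)
502 → bucket 8 (collision)
580 → bucket 8 (collision)
Final buckets:
0: -
1: -
2: -
3: -
4: 927 -> 862
5: -
6: -
7: 20
8: 385 -> 814 -> 502 -> 580
9: -
10: -
11: 375
12: -

4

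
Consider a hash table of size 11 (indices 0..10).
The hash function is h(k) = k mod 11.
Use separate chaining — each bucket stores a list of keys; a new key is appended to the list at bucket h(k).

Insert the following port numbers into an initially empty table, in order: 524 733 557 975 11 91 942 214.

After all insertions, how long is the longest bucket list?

Insert 524: h=7, bucket 7 empty → new chain.
Insert 733: h=7, bucket 7 nonempty → append to chain.
Insert 557: h=7, bucket 7 nonempty → append to chain.
Insert 975: h=7, bucket 7 nonempty → append to chain.
Insert 11: h=0, bucket 0 empty → new chain.
Insert 91: h=3, bucket 3 empty → new chain.
Insert 942: h=7, bucket 7 nonempty → append to chain.
Insert 214: h=5, bucket 5 empty → new chain.
Final buckets:
0: 11
1: -
2: -
3: 91
4: -
5: 214
6: -
7: 524 -> 733 -> 557 -> 975 -> 942
8: -
9: -
10: -

5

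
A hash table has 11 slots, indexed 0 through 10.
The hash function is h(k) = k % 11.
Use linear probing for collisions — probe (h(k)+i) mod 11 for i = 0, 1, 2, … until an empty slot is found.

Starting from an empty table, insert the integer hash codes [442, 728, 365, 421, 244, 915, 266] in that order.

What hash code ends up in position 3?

442 hashes to 2; slot 2 is free -> place at 2.
728 hashes to 2; 2 taken -> place at 3.
365 hashes to 2; 2,3 taken -> place at 4.
421 hashes to 3; 3,4 taken -> place at 5.
244 hashes to 2; 2,3,4,5 taken -> place at 6.
915 hashes to 2; 2,3,4,5,6 taken -> place at 7.
266 hashes to 2; 2,3,4,5,6,7 taken -> place at 8.
Table: [—, —, 442, 728, 365, 421, 244, 915, 266, —, —]

728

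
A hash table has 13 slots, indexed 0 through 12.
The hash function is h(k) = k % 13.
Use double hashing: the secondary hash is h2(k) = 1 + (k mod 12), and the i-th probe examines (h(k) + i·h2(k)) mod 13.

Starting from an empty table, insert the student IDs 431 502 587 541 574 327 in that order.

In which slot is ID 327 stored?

431 hashes to 2; slot 2 is free → place at 2.
502 hashes to 8; slot 8 is free → place at 8.
587 hashes to 2, h2=12; 2 taken → place at 1.
541 hashes to 8, h2=2; 8 taken → place at 10.
574 hashes to 2, h2=11; 2 taken → place at 0.
327 hashes to 2, h2=4; 2 taken → place at 6.
Table: [574, 587, 431, ∅, ∅, ∅, 327, ∅, 502, ∅, 541, ∅, ∅]

6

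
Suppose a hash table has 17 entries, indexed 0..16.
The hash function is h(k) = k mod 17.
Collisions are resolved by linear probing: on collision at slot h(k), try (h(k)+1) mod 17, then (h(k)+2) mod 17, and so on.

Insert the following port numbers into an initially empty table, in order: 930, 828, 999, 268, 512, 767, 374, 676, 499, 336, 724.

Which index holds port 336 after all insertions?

930: h=12 → slot 12
828: h=12, probe 12,13 → slot 13
999: h=13, probe 13,14 → slot 14
268: h=13, probe 13,14,15 → slot 15
512: h=2 → slot 2
767: h=2, probe 2,3 → slot 3
374: h=0 → slot 0
676: h=13, probe 13,14,15,16 → slot 16
499: h=6 → slot 6
336: h=13, probe 13,14,15,16,0,1 → slot 1
724: h=10 → slot 10
Table: [374, 336, 512, 767, ∅, ∅, 499, ∅, ∅, ∅, 724, ∅, 930, 828, 999, 268, 676]

1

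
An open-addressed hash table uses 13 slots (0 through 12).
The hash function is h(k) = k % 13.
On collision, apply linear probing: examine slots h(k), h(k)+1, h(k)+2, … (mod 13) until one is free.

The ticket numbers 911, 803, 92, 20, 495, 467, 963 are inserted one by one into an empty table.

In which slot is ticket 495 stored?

3

911: h=1 -> slot 1
803: h=10 -> slot 10
92: h=1, probe 1,2 -> slot 2
20: h=7 -> slot 7
495: h=1, probe 1,2,3 -> slot 3
467: h=12 -> slot 12
963: h=1, probe 1,2,3,4 -> slot 4
Table: [., 911, 92, 495, 963, ., ., 20, ., ., 803, ., 467]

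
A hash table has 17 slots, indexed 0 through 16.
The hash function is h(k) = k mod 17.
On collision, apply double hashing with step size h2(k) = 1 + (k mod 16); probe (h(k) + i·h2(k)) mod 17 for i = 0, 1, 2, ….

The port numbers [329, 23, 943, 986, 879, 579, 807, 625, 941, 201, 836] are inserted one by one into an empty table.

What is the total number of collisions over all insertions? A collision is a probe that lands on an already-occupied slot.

9

329 hashes to 6; slot 6 is free -> place at 6.
23 hashes to 6, h2=8; 6 taken -> place at 14.
943 hashes to 8; slot 8 is free -> place at 8.
986 hashes to 0; slot 0 is free -> place at 0.
879 hashes to 12; slot 12 is free -> place at 12.
579 hashes to 1; slot 1 is free -> place at 1.
807 hashes to 8, h2=8; 8 taken -> place at 16.
625 hashes to 13; slot 13 is free -> place at 13.
941 hashes to 6, h2=14; 6 taken -> place at 3.
201 hashes to 14, h2=10; 14 taken -> place at 7.
836 hashes to 3, h2=5; 3,8,13,1,6 taken -> place at 11.
Table: [986, 579, -, 941, -, -, 329, 201, 943, -, -, 836, 879, 625, 23, -, 807]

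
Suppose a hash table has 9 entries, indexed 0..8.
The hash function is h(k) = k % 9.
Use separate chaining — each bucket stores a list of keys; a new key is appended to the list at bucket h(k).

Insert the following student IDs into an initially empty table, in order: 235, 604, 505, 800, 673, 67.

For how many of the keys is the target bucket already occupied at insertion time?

2

Insert 235: h=1, bucket 1 empty -> new chain.
Insert 604: h=1, bucket 1 nonempty -> append to chain.
Insert 505: h=1, bucket 1 nonempty -> append to chain.
Insert 800: h=8, bucket 8 empty -> new chain.
Insert 673: h=7, bucket 7 empty -> new chain.
Insert 67: h=4, bucket 4 empty -> new chain.
Final buckets:
0: ∅
1: 235 -> 604 -> 505
2: ∅
3: ∅
4: 67
5: ∅
6: ∅
7: 673
8: 800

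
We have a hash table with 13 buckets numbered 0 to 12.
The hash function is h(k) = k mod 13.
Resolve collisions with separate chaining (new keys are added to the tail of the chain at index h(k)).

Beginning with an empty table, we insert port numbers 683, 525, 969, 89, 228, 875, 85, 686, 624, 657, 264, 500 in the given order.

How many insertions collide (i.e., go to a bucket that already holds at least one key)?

5

683 -> bucket 7
525 -> bucket 5
969 -> bucket 7 (collision)
89 -> bucket 11
228 -> bucket 7 (collision)
875 -> bucket 4
85 -> bucket 7 (collision)
686 -> bucket 10
624 -> bucket 0
657 -> bucket 7 (collision)
264 -> bucket 4 (collision)
500 -> bucket 6
Final buckets:
0: 624
1: ∅
2: ∅
3: ∅
4: 875 -> 264
5: 525
6: 500
7: 683 -> 969 -> 228 -> 85 -> 657
8: ∅
9: ∅
10: 686
11: 89
12: ∅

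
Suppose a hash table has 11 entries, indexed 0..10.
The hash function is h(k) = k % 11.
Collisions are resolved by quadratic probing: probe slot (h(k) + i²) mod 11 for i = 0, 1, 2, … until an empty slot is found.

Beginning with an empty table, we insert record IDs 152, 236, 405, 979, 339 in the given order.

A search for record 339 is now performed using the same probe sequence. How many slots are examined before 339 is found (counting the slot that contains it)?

152: h=9 => slot 9
236: h=5 => slot 5
405: h=9, probe 9,10 => slot 10
979: h=0 => slot 0
339: h=9, probe 9,10,2 => slot 2
Table: [979, _, 339, _, _, 236, _, _, _, 152, 405]
Lookup 339: h=9, probe 9,10,2 → found at 2.

3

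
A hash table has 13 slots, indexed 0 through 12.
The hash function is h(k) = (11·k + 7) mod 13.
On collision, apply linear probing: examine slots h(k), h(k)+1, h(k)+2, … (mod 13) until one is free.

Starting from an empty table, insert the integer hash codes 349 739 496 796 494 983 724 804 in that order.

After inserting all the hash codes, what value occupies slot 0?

Insert 349: h=11, slot 11 empty → index 11.
Insert 739: h=11, slot 11 occupied → index 12.
Insert 496: h=3, slot 3 empty → index 3.
Insert 796: h=1, slot 1 empty → index 1.
Insert 494: h=7, slot 7 empty → index 7.
Insert 983: h=4, slot 4 empty → index 4.
Insert 724: h=2, slot 2 empty → index 2.
Insert 804: h=11, slots 11,12 occupied → index 0.
Table: [804, 796, 724, 496, 983, ∅, ∅, 494, ∅, ∅, ∅, 349, 739]

804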